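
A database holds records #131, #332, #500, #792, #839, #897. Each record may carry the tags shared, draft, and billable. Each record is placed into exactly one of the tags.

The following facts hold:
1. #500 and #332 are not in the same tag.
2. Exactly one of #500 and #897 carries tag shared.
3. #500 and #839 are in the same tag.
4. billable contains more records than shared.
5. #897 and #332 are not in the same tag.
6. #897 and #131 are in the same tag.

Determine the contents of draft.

draft = {#332}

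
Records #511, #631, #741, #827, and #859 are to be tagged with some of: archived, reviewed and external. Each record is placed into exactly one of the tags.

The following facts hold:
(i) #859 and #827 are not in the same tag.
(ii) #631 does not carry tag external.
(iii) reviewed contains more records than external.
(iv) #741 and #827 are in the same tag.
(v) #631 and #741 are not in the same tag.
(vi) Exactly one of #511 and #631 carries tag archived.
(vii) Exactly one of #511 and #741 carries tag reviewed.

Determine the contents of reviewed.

reviewed = {#741, #827}

From (ii): #631 ∉ external.
Suppose #511 ∈ reviewed: no assignment then satisfies all the clues, so #511 ∉ reviewed.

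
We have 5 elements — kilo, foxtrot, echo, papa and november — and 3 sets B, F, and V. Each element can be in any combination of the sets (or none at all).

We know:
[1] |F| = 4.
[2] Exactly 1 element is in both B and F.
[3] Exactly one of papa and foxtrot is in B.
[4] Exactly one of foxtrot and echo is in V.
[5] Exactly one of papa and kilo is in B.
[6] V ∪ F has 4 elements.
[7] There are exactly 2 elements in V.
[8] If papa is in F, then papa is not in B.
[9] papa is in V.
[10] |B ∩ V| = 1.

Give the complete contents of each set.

B = {foxtrot, kilo}; F = {echo, foxtrot, november, papa}; V = {foxtrot, papa}

From (9): papa ∈ V.
Suppose kilo ∉ B: no assignment then satisfies all the clues, so kilo ∈ B.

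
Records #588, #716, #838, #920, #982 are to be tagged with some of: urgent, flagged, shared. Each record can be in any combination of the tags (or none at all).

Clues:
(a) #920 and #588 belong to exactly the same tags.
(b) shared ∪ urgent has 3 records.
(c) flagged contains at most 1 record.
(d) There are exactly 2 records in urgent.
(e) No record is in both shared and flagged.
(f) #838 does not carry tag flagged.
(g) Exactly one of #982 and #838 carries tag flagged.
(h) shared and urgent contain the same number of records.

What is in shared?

shared = {#716, #838}

From (f): #838 ∉ flagged.
(g) (exactly one): #982 ∈ flagged.
(c): flagged already has 1, so the rest are out.
(e) (disjoint): #982 ∉ shared.
Suppose #588 ∈ shared: no assignment then satisfies all the clues, so #588 ∉ shared.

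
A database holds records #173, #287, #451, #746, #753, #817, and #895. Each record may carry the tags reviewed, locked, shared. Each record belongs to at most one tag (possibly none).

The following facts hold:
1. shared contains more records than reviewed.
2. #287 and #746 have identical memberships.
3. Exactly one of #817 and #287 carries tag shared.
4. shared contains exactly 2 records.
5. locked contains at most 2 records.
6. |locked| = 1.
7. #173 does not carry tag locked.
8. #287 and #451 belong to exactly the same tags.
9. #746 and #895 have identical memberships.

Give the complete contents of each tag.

reviewed = {}; locked = {#753}; shared = {#173, #817}

From (7): #173 ∉ locked.
Suppose #173 ∈ reviewed: no assignment then satisfies all the clues, so #173 ∉ reviewed.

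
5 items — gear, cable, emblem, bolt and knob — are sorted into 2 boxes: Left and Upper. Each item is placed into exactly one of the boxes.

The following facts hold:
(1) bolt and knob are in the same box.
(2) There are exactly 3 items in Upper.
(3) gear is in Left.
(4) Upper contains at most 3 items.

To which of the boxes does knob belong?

knob: Upper

From (3): gear ∈ Left.
Suppose knob ∈ Left: no assignment then satisfies all the clues, so knob ∉ Left.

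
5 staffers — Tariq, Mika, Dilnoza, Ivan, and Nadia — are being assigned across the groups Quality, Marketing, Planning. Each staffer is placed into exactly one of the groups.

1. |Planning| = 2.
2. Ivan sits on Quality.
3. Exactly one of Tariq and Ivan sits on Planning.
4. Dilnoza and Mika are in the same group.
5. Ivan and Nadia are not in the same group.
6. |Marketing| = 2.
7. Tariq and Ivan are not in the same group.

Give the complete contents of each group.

From (2): Ivan ∈ Quality.
(3) (exactly one): Tariq ∈ Planning.
(5): Nadia ∉ Quality.
Suppose Mika ∈ Quality: no assignment then satisfies all the clues, so Mika ∉ Quality.

Quality = {Ivan}; Marketing = {Dilnoza, Mika}; Planning = {Nadia, Tariq}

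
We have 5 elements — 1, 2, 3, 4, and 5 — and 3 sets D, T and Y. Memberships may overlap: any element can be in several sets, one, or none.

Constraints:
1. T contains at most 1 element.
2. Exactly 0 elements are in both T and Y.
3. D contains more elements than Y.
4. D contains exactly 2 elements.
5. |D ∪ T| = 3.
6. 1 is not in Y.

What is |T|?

1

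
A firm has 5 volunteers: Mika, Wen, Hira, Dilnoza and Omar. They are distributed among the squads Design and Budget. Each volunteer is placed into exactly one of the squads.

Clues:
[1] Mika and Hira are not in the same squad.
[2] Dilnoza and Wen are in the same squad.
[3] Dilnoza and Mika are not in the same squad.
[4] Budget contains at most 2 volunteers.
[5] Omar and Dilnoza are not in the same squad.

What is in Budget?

Budget = {Mika, Omar}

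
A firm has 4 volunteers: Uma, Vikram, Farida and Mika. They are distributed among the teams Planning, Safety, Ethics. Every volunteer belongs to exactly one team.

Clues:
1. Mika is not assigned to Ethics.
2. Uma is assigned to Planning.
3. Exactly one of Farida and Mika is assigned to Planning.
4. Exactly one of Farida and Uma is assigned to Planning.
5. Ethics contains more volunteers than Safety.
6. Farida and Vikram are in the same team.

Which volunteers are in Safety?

Safety = {}

From (1): Mika ∉ Ethics.
From (2): Uma ∈ Planning.
(4) (exactly one): Farida ∉ Planning.
(6): Vikram matches Farida: Vikram ∉ Planning.
(3) (exactly one): Mika ∈ Planning.
Suppose Vikram ∈ Safety: no assignment then satisfies all the clues, so Vikram ∉ Safety.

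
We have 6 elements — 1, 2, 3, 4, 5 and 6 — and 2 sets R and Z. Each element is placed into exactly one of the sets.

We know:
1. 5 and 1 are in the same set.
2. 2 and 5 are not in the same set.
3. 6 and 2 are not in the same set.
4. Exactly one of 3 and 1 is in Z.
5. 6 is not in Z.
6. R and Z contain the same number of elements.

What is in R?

From (5): 6 ∉ Z.
Only one set left: 6 ∈ R.
(3): 2 ∉ R.
Only one set left: 2 ∈ Z.
(2): 5 ∉ Z.
Only one set left: 5 ∈ R.
(1): 1 matches 5: 1 ∈ R.
(4) (exactly one): 3 ∈ Z.
Suppose 4 ∈ R: no assignment then satisfies all the clues, so 4 ∉ R.

R = {1, 5, 6}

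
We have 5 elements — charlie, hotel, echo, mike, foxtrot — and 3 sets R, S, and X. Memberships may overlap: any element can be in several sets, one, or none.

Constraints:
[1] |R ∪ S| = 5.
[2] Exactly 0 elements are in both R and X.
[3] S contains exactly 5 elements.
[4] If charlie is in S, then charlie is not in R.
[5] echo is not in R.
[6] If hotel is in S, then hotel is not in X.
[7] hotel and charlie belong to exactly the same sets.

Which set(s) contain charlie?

From (5): echo ∉ R.
(3): only 5 candidates remain for S, so all are in.
(4): charlie ∉ R.
(6): hotel ∉ X.
(7): hotel matches charlie: hotel ∉ R.
(7): charlie matches hotel: charlie ∉ X.

charlie: S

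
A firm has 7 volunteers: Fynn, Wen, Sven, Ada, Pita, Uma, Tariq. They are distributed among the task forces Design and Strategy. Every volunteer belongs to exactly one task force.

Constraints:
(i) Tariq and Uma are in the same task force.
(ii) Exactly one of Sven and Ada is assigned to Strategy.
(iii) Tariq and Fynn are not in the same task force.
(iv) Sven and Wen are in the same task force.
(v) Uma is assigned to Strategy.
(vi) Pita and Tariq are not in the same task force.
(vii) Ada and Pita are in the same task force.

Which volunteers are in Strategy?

From (v): Uma ∈ Strategy.
(i): Tariq matches Uma: Tariq ∉ Design.
(i): Tariq matches Uma: Tariq ∈ Strategy.
(iii): Fynn ∉ Strategy.
(vi): Pita ∉ Strategy.
(vii): Ada matches Pita: Ada ∉ Strategy.
Only one task force left: Fynn ∈ Design.
Only one task force left: Ada ∈ Design.
Only one task force left: Pita ∈ Design.
(ii) (exactly one): Sven ∈ Strategy.
(iv): Wen matches Sven: Wen ∉ Design.
(iv): Wen matches Sven: Wen ∈ Strategy.

Strategy = {Sven, Tariq, Uma, Wen}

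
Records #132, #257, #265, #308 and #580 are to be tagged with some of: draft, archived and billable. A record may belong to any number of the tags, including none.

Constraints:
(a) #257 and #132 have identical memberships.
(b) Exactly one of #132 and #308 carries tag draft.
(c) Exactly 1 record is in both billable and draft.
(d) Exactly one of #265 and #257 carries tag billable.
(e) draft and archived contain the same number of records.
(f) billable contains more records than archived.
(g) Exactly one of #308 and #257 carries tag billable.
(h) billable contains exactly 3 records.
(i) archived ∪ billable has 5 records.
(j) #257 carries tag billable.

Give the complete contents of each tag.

From (j): #257 ∈ billable.
(a): #132 matches #257: #132 ∈ billable.
(d) (exactly one): #265 ∉ billable.
(g) (exactly one): #308 ∉ billable.
(h): only 3 candidates remain for billable, so all are in.
Suppose #132 ∈ draft: no assignment then satisfies all the clues, so #132 ∉ draft.

draft = {#308, #580}; archived = {#265, #308}; billable = {#132, #257, #580}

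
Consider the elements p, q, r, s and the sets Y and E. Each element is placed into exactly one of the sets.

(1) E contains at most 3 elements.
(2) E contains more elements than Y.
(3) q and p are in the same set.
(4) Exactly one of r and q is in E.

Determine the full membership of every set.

Y = {r}; E = {p, q, s}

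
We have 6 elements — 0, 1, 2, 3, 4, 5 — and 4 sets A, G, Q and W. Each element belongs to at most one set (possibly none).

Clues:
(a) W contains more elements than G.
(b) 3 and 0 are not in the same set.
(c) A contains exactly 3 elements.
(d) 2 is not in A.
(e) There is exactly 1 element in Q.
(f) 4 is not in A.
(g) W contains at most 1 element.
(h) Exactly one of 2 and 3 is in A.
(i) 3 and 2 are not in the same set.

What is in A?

A = {1, 3, 5}

From (d): 2 ∉ A.
From (f): 4 ∉ A.
(h) (exactly one): 3 ∈ A.
(b): 0 ∉ A.
(c): only 3 candidates remain for A, so all are in.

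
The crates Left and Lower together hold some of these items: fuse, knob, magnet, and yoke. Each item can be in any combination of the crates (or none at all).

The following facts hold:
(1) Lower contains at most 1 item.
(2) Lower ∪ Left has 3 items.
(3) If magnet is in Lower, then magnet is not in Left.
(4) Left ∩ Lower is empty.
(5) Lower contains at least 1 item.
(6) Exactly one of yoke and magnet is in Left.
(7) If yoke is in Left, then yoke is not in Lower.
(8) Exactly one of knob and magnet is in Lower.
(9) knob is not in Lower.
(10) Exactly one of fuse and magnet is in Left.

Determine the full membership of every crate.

From (9): knob ∉ Lower.
(8) (exactly one): magnet ∈ Lower.
(1): Lower already has 1, so the rest are out.
(3): magnet ∉ Left.
(6) (exactly one): yoke ∈ Left.
(10) (exactly one): fuse ∈ Left.
Suppose knob ∈ Left: no assignment then satisfies all the clues, so knob ∉ Left.

Left = {fuse, yoke}; Lower = {magnet}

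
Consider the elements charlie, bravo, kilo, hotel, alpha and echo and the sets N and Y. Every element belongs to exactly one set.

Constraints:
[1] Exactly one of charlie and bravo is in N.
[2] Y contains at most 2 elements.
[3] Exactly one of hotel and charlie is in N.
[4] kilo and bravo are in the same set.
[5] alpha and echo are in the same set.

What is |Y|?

1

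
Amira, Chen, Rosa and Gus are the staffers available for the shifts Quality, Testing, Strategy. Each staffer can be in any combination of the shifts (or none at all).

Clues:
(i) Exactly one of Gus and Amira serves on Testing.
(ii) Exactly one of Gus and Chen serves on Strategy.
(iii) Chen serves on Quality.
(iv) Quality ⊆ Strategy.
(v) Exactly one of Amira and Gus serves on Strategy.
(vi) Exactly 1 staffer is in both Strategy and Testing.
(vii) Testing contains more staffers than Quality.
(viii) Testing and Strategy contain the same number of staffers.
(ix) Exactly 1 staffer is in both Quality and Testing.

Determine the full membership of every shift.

Quality = {Chen}; Testing = {Chen, Gus}; Strategy = {Amira, Chen}

From (iii): Chen ∈ Quality.
(iv) with Chen ∈ Quality: Chen ∈ Strategy.
(ii) (exactly one): Gus ∉ Strategy.
(iv) contrapositive: Gus ∉ Quality.
(v) (exactly one): Amira ∈ Strategy.
Suppose Amira ∈ Quality: no assignment then satisfies all the clues, so Amira ∉ Quality.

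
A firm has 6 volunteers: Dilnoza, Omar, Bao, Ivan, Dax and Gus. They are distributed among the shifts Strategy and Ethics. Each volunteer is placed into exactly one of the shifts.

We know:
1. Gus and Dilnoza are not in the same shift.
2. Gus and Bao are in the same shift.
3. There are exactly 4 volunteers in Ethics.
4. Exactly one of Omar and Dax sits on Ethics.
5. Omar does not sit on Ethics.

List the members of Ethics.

Ethics = {Bao, Dax, Gus, Ivan}

From (5): Omar ∉ Ethics.
(4) (exactly one): Dax ∈ Ethics.
Only one shift left: Omar ∈ Strategy.
Suppose Dilnoza ∈ Ethics: no assignment then satisfies all the clues, so Dilnoza ∉ Ethics.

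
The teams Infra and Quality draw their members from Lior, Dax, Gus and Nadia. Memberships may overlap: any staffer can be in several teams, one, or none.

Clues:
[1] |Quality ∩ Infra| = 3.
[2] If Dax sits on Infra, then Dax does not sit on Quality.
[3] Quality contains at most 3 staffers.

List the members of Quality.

Quality = {Gus, Lior, Nadia}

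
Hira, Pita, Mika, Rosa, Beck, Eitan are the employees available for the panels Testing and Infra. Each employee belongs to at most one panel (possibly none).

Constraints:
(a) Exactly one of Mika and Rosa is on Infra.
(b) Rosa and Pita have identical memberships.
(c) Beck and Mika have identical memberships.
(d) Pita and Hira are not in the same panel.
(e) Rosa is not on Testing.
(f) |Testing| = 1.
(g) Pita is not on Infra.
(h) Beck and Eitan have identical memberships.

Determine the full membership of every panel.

From (e): Rosa ∉ Testing.
From (g): Pita ∉ Infra.
(b): Pita matches Rosa: Pita ∉ Testing.
(b): Rosa matches Pita: Rosa ∉ Infra.
(a) (exactly one): Mika ∈ Infra.
(c): Beck matches Mika: Beck ∉ Testing.
(c): Beck matches Mika: Beck ∈ Infra.
(h): Eitan matches Beck: Eitan ∉ Testing.
(h): Eitan matches Beck: Eitan ∈ Infra.
(f): only 1 candidates remain for Testing, so all are in.

Testing = {Hira}; Infra = {Beck, Eitan, Mika}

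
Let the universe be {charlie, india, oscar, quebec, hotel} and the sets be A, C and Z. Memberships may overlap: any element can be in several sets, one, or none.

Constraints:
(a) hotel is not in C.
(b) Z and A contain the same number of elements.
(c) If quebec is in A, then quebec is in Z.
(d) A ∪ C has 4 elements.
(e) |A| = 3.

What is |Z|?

3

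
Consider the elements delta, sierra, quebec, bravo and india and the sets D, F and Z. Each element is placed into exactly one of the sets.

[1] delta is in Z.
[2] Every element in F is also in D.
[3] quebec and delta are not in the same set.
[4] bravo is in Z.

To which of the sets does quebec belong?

quebec: D

From (1): delta ∈ Z.
From (4): bravo ∈ Z.
(3): quebec ∉ Z.
Suppose quebec ∉ D: no assignment then satisfies all the clues, so quebec ∈ D.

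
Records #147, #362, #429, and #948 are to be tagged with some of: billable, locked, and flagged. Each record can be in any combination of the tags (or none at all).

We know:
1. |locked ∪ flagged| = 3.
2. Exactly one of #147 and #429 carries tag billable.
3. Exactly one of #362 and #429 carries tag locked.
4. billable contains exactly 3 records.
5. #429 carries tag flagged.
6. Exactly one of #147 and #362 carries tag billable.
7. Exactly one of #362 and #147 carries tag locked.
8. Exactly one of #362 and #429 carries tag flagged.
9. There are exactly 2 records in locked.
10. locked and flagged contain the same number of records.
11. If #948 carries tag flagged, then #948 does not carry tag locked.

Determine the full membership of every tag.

billable = {#362, #429, #948}; locked = {#147, #429}; flagged = {#429, #948}

From (5): #429 ∈ flagged.
(8) (exactly one): #362 ∉ flagged.
Suppose #147 ∈ billable: no assignment then satisfies all the clues, so #147 ∉ billable.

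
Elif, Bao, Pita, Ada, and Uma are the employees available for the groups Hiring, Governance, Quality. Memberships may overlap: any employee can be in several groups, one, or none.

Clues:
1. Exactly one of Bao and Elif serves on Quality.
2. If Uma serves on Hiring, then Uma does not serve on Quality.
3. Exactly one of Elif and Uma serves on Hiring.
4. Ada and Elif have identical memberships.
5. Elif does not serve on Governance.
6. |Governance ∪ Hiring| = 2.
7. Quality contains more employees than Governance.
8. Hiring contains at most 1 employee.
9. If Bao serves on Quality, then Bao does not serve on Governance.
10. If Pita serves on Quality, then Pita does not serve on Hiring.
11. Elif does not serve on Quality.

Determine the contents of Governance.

Governance = {Pita}

From (5): Elif ∉ Governance.
From (11): Elif ∉ Quality.
(1) (exactly one): Bao ∈ Quality.
(4): Ada matches Elif: Ada ∉ Governance.
(4): Ada matches Elif: Ada ∉ Quality.
(9): Bao ∉ Governance.
Suppose Pita ∉ Governance: no assignment then satisfies all the clues, so Pita ∈ Governance.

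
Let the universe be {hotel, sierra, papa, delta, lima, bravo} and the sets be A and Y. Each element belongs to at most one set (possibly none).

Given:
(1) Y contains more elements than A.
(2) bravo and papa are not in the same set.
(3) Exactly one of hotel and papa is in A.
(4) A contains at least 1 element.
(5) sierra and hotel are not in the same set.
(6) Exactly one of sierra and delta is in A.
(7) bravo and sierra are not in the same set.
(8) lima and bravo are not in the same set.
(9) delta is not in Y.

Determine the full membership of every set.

From (9): delta ∉ Y.
Suppose hotel ∉ A: no assignment then satisfies all the clues, so hotel ∈ A.

A = {delta, hotel}; Y = {lima, papa, sierra}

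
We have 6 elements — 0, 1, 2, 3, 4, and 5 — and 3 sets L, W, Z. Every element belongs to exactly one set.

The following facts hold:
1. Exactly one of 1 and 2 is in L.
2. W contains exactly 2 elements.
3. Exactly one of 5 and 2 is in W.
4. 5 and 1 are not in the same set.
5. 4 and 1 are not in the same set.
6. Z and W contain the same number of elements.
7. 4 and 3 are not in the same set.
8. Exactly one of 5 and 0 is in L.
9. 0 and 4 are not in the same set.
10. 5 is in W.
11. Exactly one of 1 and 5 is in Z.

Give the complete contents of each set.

L = {0, 2}; W = {4, 5}; Z = {1, 3}

From (10): 5 ∈ W.
(3) (exactly one): 2 ∉ W.
(4): 1 ∉ W.
(8) (exactly one): 0 ∈ L.
(9): 4 ∉ L.
(11) (exactly one): 1 ∈ Z.
(1) (exactly one): 2 ∈ L.
(5): 4 ∉ Z.
Only one set left: 4 ∈ W.
(2): W already has 2, so the rest are out.
Suppose 3 ∈ L: no assignment then satisfies all the clues, so 3 ∉ L.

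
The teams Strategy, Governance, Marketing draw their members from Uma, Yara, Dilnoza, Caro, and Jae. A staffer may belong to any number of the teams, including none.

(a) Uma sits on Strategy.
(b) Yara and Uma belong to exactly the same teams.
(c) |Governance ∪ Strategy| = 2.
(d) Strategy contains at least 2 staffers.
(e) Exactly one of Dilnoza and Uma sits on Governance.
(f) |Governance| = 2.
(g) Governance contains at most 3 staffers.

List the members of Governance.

Governance = {Uma, Yara}

From (a): Uma ∈ Strategy.
(b): Yara matches Uma: Yara ∈ Strategy.
Suppose Uma ∉ Governance: no assignment then satisfies all the clues, so Uma ∈ Governance.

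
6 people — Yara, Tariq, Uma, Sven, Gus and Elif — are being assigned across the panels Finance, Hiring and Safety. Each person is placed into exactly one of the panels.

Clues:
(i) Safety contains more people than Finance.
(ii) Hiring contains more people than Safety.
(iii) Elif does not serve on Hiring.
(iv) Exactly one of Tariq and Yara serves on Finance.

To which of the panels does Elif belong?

From (iii): Elif ∉ Hiring.
Suppose Elif ∈ Finance: no assignment then satisfies all the clues, so Elif ∉ Finance.

Elif: Safety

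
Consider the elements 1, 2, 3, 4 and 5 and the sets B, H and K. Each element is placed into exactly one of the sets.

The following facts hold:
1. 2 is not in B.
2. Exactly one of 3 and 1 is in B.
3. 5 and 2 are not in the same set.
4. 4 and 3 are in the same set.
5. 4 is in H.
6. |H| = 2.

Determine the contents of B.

B = {1, 5}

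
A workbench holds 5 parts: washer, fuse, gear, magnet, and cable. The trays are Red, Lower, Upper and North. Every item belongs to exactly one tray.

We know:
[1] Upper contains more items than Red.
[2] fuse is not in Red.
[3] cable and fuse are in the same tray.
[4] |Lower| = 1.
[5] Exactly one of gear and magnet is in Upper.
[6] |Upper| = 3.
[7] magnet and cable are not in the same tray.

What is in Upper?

Upper = {cable, fuse, gear}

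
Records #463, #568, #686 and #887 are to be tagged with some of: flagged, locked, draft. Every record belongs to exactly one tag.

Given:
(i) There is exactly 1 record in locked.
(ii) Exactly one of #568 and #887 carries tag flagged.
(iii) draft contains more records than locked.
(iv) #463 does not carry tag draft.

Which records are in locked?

locked = {#463}

From (iv): #463 ∉ draft.
Suppose #463 ∉ locked: no assignment then satisfies all the clues, so #463 ∈ locked.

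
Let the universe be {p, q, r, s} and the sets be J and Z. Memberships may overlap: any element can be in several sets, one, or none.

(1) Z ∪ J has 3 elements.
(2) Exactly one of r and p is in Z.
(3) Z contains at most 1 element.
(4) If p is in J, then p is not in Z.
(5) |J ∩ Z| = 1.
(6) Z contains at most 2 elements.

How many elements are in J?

3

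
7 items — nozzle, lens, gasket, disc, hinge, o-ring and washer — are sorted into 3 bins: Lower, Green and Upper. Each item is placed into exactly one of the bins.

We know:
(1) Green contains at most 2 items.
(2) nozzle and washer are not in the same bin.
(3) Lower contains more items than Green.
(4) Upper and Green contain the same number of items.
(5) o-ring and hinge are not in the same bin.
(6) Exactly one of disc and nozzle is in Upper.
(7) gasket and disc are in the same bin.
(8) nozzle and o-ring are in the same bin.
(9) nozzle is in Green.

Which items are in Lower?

Lower = {hinge, lens, washer}

From (9): nozzle ∈ Green.
(2): washer ∉ Green.
(6) (exactly one): disc ∈ Upper.
(7): gasket matches disc: gasket ∉ Lower.
(7): gasket matches disc: gasket ∉ Green.
(7): gasket matches disc: gasket ∈ Upper.
(8): o-ring matches nozzle: o-ring ∉ Lower.
(8): o-ring matches nozzle: o-ring ∈ Green.
(1): Green already has 2, so the rest are out.
Suppose lens ∉ Lower: no assignment then satisfies all the clues, so lens ∈ Lower.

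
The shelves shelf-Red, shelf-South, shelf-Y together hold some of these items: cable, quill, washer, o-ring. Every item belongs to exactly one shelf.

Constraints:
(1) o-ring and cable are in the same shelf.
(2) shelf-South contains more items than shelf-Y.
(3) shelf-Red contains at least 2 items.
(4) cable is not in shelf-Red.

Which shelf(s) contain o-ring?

From (4): cable ∉ shelf-Red.
(1): o-ring matches cable: o-ring ∉ shelf-Red.
(3): only 2 candidates remain for shelf-Red, so all are in.
Suppose o-ring ∉ shelf-South: no assignment then satisfies all the clues, so o-ring ∈ shelf-South.

o-ring: shelf-South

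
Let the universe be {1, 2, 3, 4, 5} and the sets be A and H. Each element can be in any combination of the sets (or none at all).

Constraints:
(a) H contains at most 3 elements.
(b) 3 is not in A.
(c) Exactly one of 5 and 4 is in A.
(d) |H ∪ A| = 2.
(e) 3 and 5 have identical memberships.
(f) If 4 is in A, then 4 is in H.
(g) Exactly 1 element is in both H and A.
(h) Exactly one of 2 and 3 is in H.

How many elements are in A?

1

From (b): 3 ∉ A.
(e): 5 matches 3: 5 ∉ A.
(c) (exactly one): 4 ∈ A.
(f): 4 ∈ H.
Suppose 1 ∈ A: no assignment then satisfies all the clues, so 1 ∉ A.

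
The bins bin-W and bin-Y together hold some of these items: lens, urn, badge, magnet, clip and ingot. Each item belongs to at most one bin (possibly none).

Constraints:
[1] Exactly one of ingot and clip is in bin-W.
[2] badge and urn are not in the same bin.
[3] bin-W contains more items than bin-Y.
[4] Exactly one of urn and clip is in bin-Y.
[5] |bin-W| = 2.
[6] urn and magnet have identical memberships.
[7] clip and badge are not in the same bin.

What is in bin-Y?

bin-Y = {clip}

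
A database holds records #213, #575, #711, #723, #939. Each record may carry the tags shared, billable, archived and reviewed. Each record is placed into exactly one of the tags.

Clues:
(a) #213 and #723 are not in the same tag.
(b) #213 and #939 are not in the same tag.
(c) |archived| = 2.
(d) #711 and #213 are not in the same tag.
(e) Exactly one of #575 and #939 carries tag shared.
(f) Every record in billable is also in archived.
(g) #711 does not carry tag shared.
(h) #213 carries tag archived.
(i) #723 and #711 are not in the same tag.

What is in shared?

shared = {#723, #939}

From (g): #711 ∉ shared.
From (h): #213 ∈ archived.
(a): #723 ∉ archived.
(b): #939 ∉ archived.
(d): #711 ∉ archived.
(f) contrapositive: #711 ∉ billable.
(f) contrapositive: #723 ∉ billable.
(f) contrapositive: #939 ∉ billable.
Only one tag left: #711 ∈ reviewed.
(c): only 2 candidates remain for archived, so all are in.
(e) (exactly one): #939 ∈ shared.
Only one tag left: #723 ∈ shared.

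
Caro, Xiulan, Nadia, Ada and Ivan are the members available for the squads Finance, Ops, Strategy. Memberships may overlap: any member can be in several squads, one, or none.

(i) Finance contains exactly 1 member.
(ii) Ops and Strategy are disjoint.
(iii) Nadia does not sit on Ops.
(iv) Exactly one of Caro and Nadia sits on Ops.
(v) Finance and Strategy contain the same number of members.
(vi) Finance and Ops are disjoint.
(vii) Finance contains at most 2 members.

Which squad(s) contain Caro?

Caro: Ops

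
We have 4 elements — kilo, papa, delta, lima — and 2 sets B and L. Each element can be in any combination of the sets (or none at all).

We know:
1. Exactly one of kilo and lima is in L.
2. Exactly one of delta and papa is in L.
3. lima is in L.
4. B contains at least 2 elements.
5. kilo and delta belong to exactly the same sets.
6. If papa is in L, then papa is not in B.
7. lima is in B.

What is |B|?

3

From (3): lima ∈ L.
From (7): lima ∈ B.
(1) (exactly one): kilo ∉ L.
(5): delta matches kilo: delta ∉ L.
(2) (exactly one): papa ∈ L.
(6): papa ∉ B.
Suppose kilo ∉ B: no assignment then satisfies all the clues, so kilo ∈ B.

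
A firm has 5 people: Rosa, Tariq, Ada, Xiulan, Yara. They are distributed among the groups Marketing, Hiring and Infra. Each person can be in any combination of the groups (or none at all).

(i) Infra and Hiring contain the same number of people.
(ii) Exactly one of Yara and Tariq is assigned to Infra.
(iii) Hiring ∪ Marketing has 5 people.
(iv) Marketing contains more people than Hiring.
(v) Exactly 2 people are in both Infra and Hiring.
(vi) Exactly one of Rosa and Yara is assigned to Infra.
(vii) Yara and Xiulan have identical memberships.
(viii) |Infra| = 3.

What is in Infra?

Infra = {Ada, Xiulan, Yara}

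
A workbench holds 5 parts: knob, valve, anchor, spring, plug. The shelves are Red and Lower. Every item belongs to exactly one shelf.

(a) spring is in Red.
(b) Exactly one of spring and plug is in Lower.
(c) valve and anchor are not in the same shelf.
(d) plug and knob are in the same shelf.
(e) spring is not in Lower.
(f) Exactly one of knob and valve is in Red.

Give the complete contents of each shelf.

Red = {spring, valve}; Lower = {anchor, knob, plug}

From (a): spring ∈ Red.
(b) (exactly one): plug ∈ Lower.
(d): knob matches plug: knob ∉ Red.
(d): knob matches plug: knob ∈ Lower.
(f) (exactly one): valve ∈ Red.
(c): anchor ∉ Red.
Only one shelf left: anchor ∈ Lower.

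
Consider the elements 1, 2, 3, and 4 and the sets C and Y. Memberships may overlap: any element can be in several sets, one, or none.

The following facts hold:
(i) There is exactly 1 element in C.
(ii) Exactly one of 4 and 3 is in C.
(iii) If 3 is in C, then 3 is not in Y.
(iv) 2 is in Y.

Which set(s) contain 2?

2: Y

From (iv): 2 ∈ Y.
Suppose 2 ∈ C: no assignment then satisfies all the clues, so 2 ∉ C.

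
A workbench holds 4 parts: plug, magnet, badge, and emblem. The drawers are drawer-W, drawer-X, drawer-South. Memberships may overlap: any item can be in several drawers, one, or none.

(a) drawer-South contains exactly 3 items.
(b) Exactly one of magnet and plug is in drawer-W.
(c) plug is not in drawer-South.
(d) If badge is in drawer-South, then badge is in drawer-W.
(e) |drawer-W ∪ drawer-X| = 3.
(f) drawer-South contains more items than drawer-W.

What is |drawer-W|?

From (c): plug ∉ drawer-South.
(a): only 3 candidates remain for drawer-South, so all are in.
(d): badge ∈ drawer-W.
Suppose emblem ∈ drawer-W: no assignment then satisfies all the clues, so emblem ∉ drawer-W.

2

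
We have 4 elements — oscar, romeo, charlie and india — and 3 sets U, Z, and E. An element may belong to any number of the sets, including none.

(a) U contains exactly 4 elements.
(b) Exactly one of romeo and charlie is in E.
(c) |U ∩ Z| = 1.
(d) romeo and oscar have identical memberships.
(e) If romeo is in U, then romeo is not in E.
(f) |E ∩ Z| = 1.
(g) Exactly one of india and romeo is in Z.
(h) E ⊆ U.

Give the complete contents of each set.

U = {charlie, india, oscar, romeo}; Z = {india}; E = {charlie, india}

(a): only 4 candidates remain for U, so all are in.
(e): romeo ∉ E.
(b) (exactly one): charlie ∈ E.
(d): oscar matches romeo: oscar ∉ E.
Suppose oscar ∈ Z: no assignment then satisfies all the clues, so oscar ∉ Z.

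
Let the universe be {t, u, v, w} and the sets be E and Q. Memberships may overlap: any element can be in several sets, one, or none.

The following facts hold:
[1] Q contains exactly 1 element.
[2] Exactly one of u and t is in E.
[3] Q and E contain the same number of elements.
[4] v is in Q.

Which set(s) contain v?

From (4): v ∈ Q.
(1): Q already has 1, so the rest are out.
Suppose v ∈ E: no assignment then satisfies all the clues, so v ∉ E.

v: Q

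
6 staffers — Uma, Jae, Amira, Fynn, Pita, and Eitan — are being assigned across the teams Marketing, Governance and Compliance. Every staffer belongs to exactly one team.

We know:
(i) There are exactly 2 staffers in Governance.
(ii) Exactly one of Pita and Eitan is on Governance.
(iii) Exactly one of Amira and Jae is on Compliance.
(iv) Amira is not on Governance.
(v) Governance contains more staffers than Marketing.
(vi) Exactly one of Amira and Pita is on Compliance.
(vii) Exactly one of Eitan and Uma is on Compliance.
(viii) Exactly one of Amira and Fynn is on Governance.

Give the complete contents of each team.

Marketing = {Amira}; Governance = {Eitan, Fynn}; Compliance = {Jae, Pita, Uma}

From (iv): Amira ∉ Governance.
(viii) (exactly one): Fynn ∈ Governance.
Suppose Uma ∈ Marketing: no assignment then satisfies all the clues, so Uma ∉ Marketing.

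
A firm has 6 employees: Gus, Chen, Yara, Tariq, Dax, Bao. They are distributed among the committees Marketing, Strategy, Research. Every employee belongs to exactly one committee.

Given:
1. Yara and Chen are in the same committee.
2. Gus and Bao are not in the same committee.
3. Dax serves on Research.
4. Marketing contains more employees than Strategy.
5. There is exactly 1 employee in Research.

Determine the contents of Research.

Research = {Dax}

From (3): Dax ∈ Research.
(5): Research already has 1, so the rest are out.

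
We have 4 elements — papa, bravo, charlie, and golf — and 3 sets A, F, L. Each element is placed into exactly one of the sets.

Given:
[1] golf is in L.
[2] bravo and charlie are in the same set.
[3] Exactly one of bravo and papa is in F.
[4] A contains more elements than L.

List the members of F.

F = {papa}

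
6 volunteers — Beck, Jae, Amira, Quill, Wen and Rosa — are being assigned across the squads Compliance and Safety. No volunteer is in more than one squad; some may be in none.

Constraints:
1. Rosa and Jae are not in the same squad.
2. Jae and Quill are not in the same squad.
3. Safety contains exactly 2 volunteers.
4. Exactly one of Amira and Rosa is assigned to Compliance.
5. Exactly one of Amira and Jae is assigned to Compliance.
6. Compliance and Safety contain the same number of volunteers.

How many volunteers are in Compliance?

2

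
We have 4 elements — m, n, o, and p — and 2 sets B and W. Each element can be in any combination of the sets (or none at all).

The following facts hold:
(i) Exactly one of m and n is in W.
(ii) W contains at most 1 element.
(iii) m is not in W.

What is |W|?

1

From (iii): m ∉ W.
(i) (exactly one): n ∈ W.
(ii): W already has 1, so the rest are out.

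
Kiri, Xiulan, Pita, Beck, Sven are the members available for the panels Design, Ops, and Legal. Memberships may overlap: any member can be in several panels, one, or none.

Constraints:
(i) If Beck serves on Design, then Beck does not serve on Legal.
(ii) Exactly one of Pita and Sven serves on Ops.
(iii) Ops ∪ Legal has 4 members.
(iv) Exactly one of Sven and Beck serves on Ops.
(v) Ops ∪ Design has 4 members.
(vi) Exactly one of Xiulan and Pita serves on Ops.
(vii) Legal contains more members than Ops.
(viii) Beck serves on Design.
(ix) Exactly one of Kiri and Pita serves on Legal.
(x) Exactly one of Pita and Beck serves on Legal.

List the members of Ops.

Ops = {Beck, Pita}

From (viii): Beck ∈ Design.
(i): Beck ∉ Legal.
(x) (exactly one): Pita ∈ Legal.
(ix) (exactly one): Kiri ∉ Legal.
Suppose Kiri ∈ Ops: no assignment then satisfies all the clues, so Kiri ∉ Ops.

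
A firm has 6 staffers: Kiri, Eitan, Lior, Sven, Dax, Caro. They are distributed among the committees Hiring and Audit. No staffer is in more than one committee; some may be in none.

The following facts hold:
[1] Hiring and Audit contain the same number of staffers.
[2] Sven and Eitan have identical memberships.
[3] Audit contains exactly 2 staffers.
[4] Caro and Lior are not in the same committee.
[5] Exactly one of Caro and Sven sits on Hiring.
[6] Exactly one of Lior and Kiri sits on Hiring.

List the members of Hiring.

Hiring = {Caro, Kiri}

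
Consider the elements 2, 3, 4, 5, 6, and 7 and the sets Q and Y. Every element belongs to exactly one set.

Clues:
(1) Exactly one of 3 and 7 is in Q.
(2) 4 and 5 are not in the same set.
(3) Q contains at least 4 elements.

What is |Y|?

2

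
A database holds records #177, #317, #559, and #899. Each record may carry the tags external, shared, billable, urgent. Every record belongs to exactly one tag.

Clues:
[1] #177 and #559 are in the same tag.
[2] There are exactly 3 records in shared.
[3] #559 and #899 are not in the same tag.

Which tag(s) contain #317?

#317: shared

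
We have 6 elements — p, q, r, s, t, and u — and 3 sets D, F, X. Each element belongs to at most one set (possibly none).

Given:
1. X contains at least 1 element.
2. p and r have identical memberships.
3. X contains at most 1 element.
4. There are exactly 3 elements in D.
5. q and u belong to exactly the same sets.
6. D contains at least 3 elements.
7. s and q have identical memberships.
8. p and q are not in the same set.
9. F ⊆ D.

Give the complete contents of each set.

D = {q, s, u}; F = {}; X = {t}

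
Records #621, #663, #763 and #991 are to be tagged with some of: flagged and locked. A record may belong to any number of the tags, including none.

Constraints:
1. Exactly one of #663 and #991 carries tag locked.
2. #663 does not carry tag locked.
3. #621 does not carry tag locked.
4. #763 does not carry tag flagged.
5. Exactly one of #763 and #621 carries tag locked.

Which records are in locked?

locked = {#763, #991}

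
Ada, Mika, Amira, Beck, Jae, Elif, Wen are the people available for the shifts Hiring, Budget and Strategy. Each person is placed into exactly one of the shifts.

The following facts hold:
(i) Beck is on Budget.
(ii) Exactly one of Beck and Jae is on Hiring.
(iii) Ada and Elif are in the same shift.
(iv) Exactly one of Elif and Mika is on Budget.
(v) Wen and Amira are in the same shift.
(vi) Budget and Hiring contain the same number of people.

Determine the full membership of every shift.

Hiring = {Amira, Jae, Wen}; Budget = {Ada, Beck, Elif}; Strategy = {Mika}

From (i): Beck ∈ Budget.
(ii) (exactly one): Jae ∈ Hiring.
Suppose Ada ∈ Hiring: no assignment then satisfies all the clues, so Ada ∉ Hiring.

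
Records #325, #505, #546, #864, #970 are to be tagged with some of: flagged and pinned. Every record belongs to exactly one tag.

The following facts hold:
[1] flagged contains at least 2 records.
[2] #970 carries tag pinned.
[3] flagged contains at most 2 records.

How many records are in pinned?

3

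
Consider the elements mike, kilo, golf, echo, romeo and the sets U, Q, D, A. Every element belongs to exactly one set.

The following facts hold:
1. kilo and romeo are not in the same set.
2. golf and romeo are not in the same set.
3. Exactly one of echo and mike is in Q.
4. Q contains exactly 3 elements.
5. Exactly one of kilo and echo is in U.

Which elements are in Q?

Q = {golf, kilo, mike}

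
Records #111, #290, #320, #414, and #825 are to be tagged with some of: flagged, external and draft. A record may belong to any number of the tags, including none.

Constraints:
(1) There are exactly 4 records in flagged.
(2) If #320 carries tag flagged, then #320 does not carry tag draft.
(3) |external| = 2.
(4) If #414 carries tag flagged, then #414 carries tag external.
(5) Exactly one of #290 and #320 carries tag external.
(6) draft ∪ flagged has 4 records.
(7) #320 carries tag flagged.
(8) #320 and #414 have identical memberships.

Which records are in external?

From (7): #320 ∈ flagged.
(2): #320 ∉ draft.
(8): #414 matches #320: #414 ∈ flagged.
(8): #414 matches #320: #414 ∉ draft.
(4): #414 ∈ external.
(8): #320 matches #414: #320 ∈ external.
(3): external already has 2, so the rest are out.

external = {#320, #414}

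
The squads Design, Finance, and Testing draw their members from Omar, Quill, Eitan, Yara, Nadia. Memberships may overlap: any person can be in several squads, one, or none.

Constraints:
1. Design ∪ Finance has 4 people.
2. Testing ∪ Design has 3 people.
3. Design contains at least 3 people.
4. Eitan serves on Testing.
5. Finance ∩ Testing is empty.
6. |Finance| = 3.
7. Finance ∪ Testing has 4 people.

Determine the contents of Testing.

Testing = {Eitan}

From (4): Eitan ∈ Testing.
(5) (disjoint): Eitan ∉ Finance.
Suppose Omar ∈ Testing: no assignment then satisfies all the clues, so Omar ∉ Testing.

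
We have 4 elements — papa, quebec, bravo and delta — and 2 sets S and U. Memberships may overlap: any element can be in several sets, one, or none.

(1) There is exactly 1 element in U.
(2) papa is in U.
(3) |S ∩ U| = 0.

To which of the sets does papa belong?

From (2): papa ∈ U.
(1): U already has 1, so the rest are out.
Suppose papa ∈ S: no assignment then satisfies all the clues, so papa ∉ S.

papa: U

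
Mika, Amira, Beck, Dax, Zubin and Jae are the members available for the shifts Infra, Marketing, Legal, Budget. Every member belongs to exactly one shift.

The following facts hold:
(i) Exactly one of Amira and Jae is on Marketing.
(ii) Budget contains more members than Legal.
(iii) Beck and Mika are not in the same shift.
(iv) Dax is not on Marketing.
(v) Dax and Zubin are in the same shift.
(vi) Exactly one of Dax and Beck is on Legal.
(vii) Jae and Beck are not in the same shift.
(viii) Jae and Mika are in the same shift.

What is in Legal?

Legal = {Beck}

From (iv): Dax ∉ Marketing.
(v): Zubin matches Dax: Zubin ∉ Marketing.
Suppose Mika ∈ Legal: no assignment then satisfies all the clues, so Mika ∉ Legal.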